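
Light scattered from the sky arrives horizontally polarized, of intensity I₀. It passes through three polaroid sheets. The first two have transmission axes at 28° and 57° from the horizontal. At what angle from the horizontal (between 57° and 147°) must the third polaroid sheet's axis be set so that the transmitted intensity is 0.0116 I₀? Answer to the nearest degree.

I₁ = I₀ cos²(28° − 0°) = I₀ cos²(28°) = 0.7796 I₀.
I₂ = I₁ cos²(57° − 28°) = 0.7796 I₀ · cos²(29°) = 0.5964 I₀.
Need I₃/I₀ = 0.0116, so cos²(θ − 57°) = 0.0116 / 0.5964 = 0.01945.
θ − 57° = arccos(√0.01945) = 82.0°, giving θ ≈ 57 + 82.0 = 139.0°.

θ ≈ 139°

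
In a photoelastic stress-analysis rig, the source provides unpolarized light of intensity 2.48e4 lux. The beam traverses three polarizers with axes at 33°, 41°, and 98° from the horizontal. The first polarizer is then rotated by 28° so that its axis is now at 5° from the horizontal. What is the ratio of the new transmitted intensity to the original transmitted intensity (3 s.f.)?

I_new/I_old ≈ 0.667

Before rotation:
Unpolarized light through the first polarizer → I₁ = ½ I₀, now polarized at 33°.
I₂ = I₁ cos²(41° − 33°) = 0.5 I₀ · cos²(8°) = 0.4903 I₀.
I₃ = I₂ cos²(98° − 41°) = 0.4903 I₀ · cos²(57°) = 0.1454 I₀.
After rotation:
Unpolarized light through the first polarizer → I₁ = ½ I₀, now polarized at 5°.
I₂ = I₁ cos²(41° − 5°) = 0.5 I₀ · cos²(36°) = 0.3273 I₀.
I₃ = I₂ cos²(98° − 41°) = 0.3273 I₀ · cos²(57°) = 0.09707 I₀.
Ratio = 0.09707 / 0.1454 = 0.6674.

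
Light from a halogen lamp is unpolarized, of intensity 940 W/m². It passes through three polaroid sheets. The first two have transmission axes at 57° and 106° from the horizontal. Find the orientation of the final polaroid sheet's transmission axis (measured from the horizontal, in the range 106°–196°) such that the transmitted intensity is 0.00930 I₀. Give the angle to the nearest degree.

Unpolarized light through the first polarizer → I₁ = ½ I₀, now polarized at 57°.
I₂ = I₁ cos²(106° − 57°) = 0.5 I₀ · cos²(49°) = 0.2152 I₀.
Need I₃/I₀ = 0.0093, so cos²(θ − 106°) = 0.0093 / 0.2152 = 0.04321.
θ − 106° = arccos(√0.04321) = 78.0°, giving θ ≈ 106 + 78.0 = 184.0°.

θ ≈ 184°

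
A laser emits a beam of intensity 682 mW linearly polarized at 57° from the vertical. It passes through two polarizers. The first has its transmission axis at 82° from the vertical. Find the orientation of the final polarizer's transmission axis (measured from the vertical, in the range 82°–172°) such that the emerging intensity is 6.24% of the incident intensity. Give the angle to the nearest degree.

I₁ = I₀ cos²(82° − 57°) = I₀ cos²(25°) = 0.8214 I₀.
Need I₂/I₀ = 0.0624, so cos²(θ − 82°) = 0.0624 / 0.8214 = 0.07597.
θ − 82° = arccos(√0.07597) = 74.0°, giving θ ≈ 82 + 74.0 = 156.0°.

θ ≈ 156°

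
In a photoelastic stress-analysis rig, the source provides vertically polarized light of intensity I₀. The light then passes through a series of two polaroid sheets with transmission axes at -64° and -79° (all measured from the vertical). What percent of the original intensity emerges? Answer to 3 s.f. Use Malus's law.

≈ 17.9%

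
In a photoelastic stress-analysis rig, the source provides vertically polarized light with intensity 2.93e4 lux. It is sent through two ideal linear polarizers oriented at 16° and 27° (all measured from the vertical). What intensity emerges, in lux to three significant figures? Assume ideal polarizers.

I ≈ 2.61e4 lux

By Malus's law, I₁ = 2.93e4 lux · cos²(16°) = 2.707e+04 lux.
I₂ = I₁ · cos²(11°) = 2.707e+04 · 0.9636 = 2.609e+04 lux.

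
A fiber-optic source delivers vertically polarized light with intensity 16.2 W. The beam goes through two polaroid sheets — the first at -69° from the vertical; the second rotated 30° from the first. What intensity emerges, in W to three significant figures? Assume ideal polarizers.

By Malus's law, I₁ = 16.2 W · cos²(69°) = 2.081 W.
I₂ = I₁ · cos²(30°) = 2.081 · 0.75 = 1.56 W.

I ≈ 1.56 W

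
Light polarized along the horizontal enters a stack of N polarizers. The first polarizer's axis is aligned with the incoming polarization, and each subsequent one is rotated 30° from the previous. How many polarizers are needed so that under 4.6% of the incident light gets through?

First polarizer is aligned with the polarization: full transmission.
Each further stage multiplies by cos²(30°) = 0.75.
After N polarizers: T = 0.75^(N−1). Require T < 0.046 ⇒ N−1 > ln(0.046)/ln(0.75) = 10.70, so N−1 ≥ 11 and N = 12.
Check: N=12 gives T = 0.04224 < 0.046; N=11 gives T = 0.05631.

N = 12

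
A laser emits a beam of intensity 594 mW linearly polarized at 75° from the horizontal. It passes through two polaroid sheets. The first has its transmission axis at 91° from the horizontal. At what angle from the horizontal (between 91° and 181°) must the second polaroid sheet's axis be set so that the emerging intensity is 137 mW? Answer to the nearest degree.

θ ≈ 151°

I₁ = I₀ cos²(91° − 75°) = I₀ cos²(16°) = 0.924 I₀.
Target fraction: 137 / 594 mW = 0.2306 of I₀.
Need I₂/I₀ = 0.2306, so cos²(θ − 91°) = 0.2306 / 0.924 = 0.2496.
θ − 91° = arccos(√0.2496) = 60.0°, giving θ ≈ 91 + 60.0 = 151.0°.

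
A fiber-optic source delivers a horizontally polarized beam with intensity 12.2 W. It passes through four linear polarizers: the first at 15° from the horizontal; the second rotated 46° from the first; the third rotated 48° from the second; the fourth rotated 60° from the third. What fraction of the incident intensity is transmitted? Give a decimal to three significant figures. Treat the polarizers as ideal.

I₁ = 12.2 W · cos²(15°) = 11.38 W.
I₂ = I₁ · cos²(46°) = 11.38 · 0.4826 = 5.493 W.
I₃ = I₂ · cos²(48°) = 5.493 · 0.4477 = 2.459 W.
I₄ = I₃ · cos²(60°) = 2.459 · 0.25 = 0.6148 W.
Transmitted fraction = 0.0504.

I/I₀ ≈ 0.0504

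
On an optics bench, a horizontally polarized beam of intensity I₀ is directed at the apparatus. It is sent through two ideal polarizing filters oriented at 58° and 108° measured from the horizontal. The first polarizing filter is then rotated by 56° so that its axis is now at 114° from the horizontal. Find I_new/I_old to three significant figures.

I_new/I_old ≈ 1.41

Before rotation:
I₁ = I₀ cos²(58° − 0°) = I₀ cos²(58°) = 0.2808 I₀.
I₂ = I₁ cos²(108° − 58°) = 0.2808 I₀ · cos²(50°) = 0.116 I₀.
After rotation:
I₁ = I₀ cos²(114° − 0°) = I₀ cos²(66°) = 0.1654 I₀.
I₂ = I₁ cos²(108° − 114°) = 0.1654 I₀ · cos²(6°) = 0.1636 I₀.
Ratio = 0.1636 / 0.116 = 1.41.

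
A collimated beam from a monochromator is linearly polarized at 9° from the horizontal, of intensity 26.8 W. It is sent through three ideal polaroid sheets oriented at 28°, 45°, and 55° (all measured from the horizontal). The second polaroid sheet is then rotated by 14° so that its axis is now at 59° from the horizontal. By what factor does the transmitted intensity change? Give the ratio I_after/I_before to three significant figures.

I_new/I_old ≈ 0.824

Before rotation:
I₁ = I₀ cos²(28° − 9°) = I₀ cos²(19°) = 0.894 I₀.
I₂ = I₁ cos²(45° − 28°) = 0.894 I₀ · cos²(17°) = 0.8176 I₀.
I₃ = I₂ cos²(55° − 45°) = 0.8176 I₀ · cos²(10°) = 0.7929 I₀.
After rotation:
I₁ = I₀ cos²(28° − 9°) = I₀ cos²(19°) = 0.894 I₀.
I₂ = I₁ cos²(59° − 28°) = 0.894 I₀ · cos²(31°) = 0.6569 I₀.
I₃ = I₂ cos²(55° − 59°) = 0.6569 I₀ · cos²(4°) = 0.6537 I₀.
Ratio = 0.6537 / 0.7929 = 0.8244.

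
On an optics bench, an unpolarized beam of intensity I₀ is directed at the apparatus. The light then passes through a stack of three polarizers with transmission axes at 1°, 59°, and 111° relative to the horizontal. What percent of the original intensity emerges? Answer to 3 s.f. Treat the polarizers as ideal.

≈ 5.32%

Unpolarized light through the first polarizer → I₁ = ½ I₀, now polarized at 1°.
I₂ = I₁ cos²(59° − 1°) = 0.5 I₀ · cos²(58°) = 0.1404 I₀.
I₃ = I₂ cos²(111° − 59°) = 0.1404 I₀ · cos²(52°) = 0.05322 I₀.
That is 5.322% of the incident intensity.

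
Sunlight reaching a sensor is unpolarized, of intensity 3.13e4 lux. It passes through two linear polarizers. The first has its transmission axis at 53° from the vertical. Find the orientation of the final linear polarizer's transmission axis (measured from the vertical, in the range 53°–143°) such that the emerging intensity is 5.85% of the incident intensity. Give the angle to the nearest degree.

Unpolarized light through the first polarizer → I₁ = ½ I₀, now polarized at 53°.
Need I₂/I₀ = 0.0585, so cos²(θ − 53°) = 0.0585 / 0.5 = 0.117.
θ − 53° = arccos(√0.117) = 70.0°, giving θ ≈ 53 + 70.0 = 123.0°.

θ ≈ 123°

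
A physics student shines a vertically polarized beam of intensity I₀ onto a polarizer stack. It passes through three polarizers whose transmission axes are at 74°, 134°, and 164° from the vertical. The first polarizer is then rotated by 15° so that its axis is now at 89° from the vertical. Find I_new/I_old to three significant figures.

I_new/I_old ≈ 0.00802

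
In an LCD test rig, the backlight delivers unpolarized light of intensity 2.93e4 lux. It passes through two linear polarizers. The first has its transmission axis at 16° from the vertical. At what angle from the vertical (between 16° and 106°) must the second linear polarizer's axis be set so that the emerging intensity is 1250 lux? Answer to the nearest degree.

Unpolarized light through the first polarizer → I₁ = ½ I₀, now polarized at 16°.
Target fraction: 1250 / 2.93e4 lux = 0.04266 of I₀.
Need I₂/I₀ = 0.04266, so cos²(θ − 16°) = 0.04266 / 0.5 = 0.08532.
θ − 16° = arccos(√0.08532) = 73.0°, giving θ ≈ 16 + 73.0 = 89.0°.

θ ≈ 89°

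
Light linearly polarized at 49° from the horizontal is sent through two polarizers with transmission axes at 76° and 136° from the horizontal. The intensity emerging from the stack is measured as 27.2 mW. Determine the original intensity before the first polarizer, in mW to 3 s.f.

I₀ ≈ 137 mW

I₁ = I₀ cos²(76° − 49°) = I₀ cos²(27°) = 0.7939 I₀.
I₂ = I₁ cos²(136° − 76°) = 0.7939 I₀ · cos²(60°) = 0.1985 I₀.
So 27.2 mW = 0.1985 I₀, giving I₀ = 27.2/0.1985 = 137 mW.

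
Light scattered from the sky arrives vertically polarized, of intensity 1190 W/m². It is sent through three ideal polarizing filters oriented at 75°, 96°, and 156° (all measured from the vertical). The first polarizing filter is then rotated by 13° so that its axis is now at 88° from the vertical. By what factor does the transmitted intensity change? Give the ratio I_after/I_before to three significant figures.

Before rotation:
I₁ = I₀ cos²(75° − 0°) = I₀ cos²(75°) = 0.06699 I₀.
I₂ = I₁ cos²(96° − 75°) = 0.06699 I₀ · cos²(21°) = 0.05838 I₀.
I₃ = I₂ cos²(156° − 96°) = 0.05838 I₀ · cos²(60°) = 0.0146 I₀.
After rotation:
I₁ = I₀ cos²(88° − 0°) = I₀ cos²(88°) = 0.001218 I₀.
I₂ = I₁ cos²(96° − 88°) = 0.001218 I₀ · cos²(8°) = 0.001194 I₀.
I₃ = I₂ cos²(156° − 96°) = 0.001194 I₀ · cos²(60°) = 0.0002986 I₀.
Ratio = 0.0002986 / 0.0146 = 0.02046.

I_new/I_old ≈ 0.0205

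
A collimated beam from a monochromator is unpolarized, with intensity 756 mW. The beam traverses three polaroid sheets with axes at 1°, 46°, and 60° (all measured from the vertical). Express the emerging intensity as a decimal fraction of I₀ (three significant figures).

Unpolarized light through the first polarizer → I₁ = 756 mW/2 = 378 mW, polarized at 1°.
I₂ = I₁ · cos²(45°) = 378 · 0.5 = 189 mW.
I₃ = I₂ · cos²(14°) = 189 · 0.9415 = 177.9 mW.
Transmitted fraction = 0.2354.

I/I₀ ≈ 0.235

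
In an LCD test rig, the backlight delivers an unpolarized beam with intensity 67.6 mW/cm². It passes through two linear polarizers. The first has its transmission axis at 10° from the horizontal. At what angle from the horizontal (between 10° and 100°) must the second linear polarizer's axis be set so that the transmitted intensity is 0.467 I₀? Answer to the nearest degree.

Unpolarized light through the first polarizer → I₁ = ½ I₀, now polarized at 10°.
Need I₂/I₀ = 0.467, so cos²(θ − 10°) = 0.467 / 0.5 = 0.934.
θ − 10° = arccos(√0.934) = 14.9°, giving θ ≈ 10 + 14.9 = 24.9°.

θ ≈ 25°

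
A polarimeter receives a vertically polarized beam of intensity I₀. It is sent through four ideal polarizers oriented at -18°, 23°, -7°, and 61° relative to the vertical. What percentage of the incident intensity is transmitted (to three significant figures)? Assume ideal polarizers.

≈ 5.42%

By Malus's law, I₁ = I₀ cos²(-18° − 0°) = I₀ cos²(18°) = 0.9045 I₀.
I₂ = I₁ cos²(23° + 18°) = 0.9045 I₀ · cos²(41°) = 0.5152 I₀.
I₃ = I₂ cos²(-7° − 23°) = 0.5152 I₀ · cos²(30°) = 0.3864 I₀.
I₄ = I₃ cos²(61° + 7°) = 0.3864 I₀ · cos²(68°) = 0.05422 I₀.
That is 5.422% of the incident intensity.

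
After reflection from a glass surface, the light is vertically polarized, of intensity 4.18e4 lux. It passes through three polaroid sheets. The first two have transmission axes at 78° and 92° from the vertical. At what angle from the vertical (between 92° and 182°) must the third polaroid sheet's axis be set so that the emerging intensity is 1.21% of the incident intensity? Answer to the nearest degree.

I₁ = I₀ cos²(78° − 0°) = I₀ cos²(78°) = 0.04323 I₀.
I₂ = I₁ cos²(92° − 78°) = 0.04323 I₀ · cos²(14°) = 0.0407 I₀.
Need I₃/I₀ = 0.0121, so cos²(θ − 92°) = 0.0121 / 0.0407 = 0.2973.
θ − 92° = arccos(√0.2973) = 57.0°, giving θ ≈ 92 + 57.0 = 149.0°.

θ ≈ 149°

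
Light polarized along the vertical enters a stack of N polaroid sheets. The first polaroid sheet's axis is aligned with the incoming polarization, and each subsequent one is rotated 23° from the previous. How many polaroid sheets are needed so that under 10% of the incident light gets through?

N = 15

First polarizer is aligned with the polarization: full transmission.
Each further stage multiplies by cos²(23°) = 0.8473.
After N polarizers: T = 0.8473^(N−1). Require T < 0.10 ⇒ N−1 > ln(0.10)/ln(0.8473) = 13.90, so N−1 ≥ 14 and N = 15.
Check: N=15 gives T = 0.09834 < 0.10; N=14 gives T = 0.1161.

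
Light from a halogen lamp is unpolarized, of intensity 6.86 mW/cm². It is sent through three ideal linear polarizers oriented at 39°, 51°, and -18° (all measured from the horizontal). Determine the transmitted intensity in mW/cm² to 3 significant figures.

I ≈ 0.421 mW/cm²

Unpolarized light through the first polarizer → I₁ = 6.86 mW/cm²/2 = 3.43 mW/cm², polarized at 39°.
I₂ = I₁ · cos²(12°) = 3.43 · 0.9568 = 3.282 mW/cm².
I₃ = I₂ · cos²(69°) = 3.282 · 0.1284 = 0.4215 mW/cm².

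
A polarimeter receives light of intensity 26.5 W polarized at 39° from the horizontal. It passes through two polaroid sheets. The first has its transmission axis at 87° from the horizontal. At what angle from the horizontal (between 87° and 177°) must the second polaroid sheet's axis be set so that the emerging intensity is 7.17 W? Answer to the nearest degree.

θ ≈ 126°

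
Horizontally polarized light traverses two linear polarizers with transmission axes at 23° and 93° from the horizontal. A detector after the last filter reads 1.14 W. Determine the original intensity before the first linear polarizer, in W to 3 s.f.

I₀ ≈ 11.5 W

By Malus's law, I₁ = I₀ cos²(23° − 0°) = I₀ cos²(23°) = 0.8473 I₀.
I₂ = I₁ cos²(93° − 23°) = 0.8473 I₀ · cos²(70°) = 0.09912 I₀.
So 1.14 W = 0.09912 I₀, giving I₀ = 1.14/0.09912 = 11.5 W.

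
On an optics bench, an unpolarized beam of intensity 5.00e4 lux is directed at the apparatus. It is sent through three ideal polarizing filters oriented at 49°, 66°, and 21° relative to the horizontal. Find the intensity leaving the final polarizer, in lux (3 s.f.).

Unpolarized light through the first polarizer → I₁ = 5.00e4 lux/2 = 2.5e+04 lux, polarized at 49°.
I₂ = I₁ · cos²(17°) = 2.5e+04 · 0.9145 = 2.286e+04 lux.
I₃ = I₂ · cos²(45°) = 2.286e+04 · 0.5 = 1.143e+04 lux.

I ≈ 1.14e4 lux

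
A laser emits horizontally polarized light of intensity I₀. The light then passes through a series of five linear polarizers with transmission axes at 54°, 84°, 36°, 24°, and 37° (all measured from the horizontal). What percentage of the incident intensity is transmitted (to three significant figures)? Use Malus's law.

≈ 10.5%

By Malus's law, I₁ = I₀ cos²(54° − 0°) = I₀ cos²(54°) = 0.3455 I₀.
I₂ = I₁ cos²(84° − 54°) = 0.3455 I₀ · cos²(30°) = 0.2591 I₀.
I₃ = I₂ cos²(36° − 84°) = 0.2591 I₀ · cos²(48°) = 0.116 I₀.
I₄ = I₃ cos²(24° − 36°) = 0.116 I₀ · cos²(12°) = 0.111 I₀.
I₅ = I₄ cos²(37° − 24°) = 0.111 I₀ · cos²(13°) = 0.1054 I₀.
That is 10.54% of the incident intensity.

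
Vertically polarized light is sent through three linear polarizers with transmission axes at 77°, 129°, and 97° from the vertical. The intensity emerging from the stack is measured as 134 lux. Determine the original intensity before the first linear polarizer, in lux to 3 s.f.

I₁ = I₀ cos²(77° − 0°) = I₀ cos²(77°) = 0.0506 I₀.
I₂ = I₁ cos²(129° − 77°) = 0.0506 I₀ · cos²(52°) = 0.01918 I₀.
I₃ = I₂ cos²(97° − 129°) = 0.01918 I₀ · cos²(32°) = 0.01379 I₀.
So 134 lux = 0.01379 I₀, giving I₀ = 134/0.01379 = 9714 lux.

I₀ ≈ 9710 lux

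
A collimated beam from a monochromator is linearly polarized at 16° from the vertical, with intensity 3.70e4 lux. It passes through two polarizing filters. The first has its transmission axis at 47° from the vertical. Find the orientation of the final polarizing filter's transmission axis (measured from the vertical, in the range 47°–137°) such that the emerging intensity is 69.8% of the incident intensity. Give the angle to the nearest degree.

I₁ = I₀ cos²(47° − 16°) = I₀ cos²(31°) = 0.7347 I₀.
Need I₂/I₀ = 0.698, so cos²(θ − 47°) = 0.698 / 0.7347 = 0.95.
θ − 47° = arccos(√0.95) = 12.9°, giving θ ≈ 47 + 12.9 = 59.9°.

θ ≈ 60°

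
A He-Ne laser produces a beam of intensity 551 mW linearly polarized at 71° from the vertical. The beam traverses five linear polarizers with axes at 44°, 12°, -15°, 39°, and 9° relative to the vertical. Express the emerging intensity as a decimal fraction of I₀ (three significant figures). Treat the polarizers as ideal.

I₁ = 551 mW · cos²(27°) = 437.4 mW.
I₂ = I₁ · cos²(32°) = 437.4 · 0.7192 = 314.6 mW.
I₃ = I₂ · cos²(27°) = 314.6 · 0.7939 = 249.8 mW.
I₄ = I₃ · cos²(54°) = 249.8 · 0.3455 = 86.29 mW.
I₅ = I₄ · cos²(30°) = 86.29 · 0.75 = 64.72 mW.
Transmitted fraction = 0.1175.

I/I₀ ≈ 0.117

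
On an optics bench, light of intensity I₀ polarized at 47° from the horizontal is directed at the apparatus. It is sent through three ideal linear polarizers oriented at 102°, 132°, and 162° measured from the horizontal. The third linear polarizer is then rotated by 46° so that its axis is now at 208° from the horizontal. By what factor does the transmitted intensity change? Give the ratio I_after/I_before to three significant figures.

Before rotation:
I₁ = I₀ cos²(102° − 47°) = I₀ cos²(55°) = 0.329 I₀.
I₂ = I₁ cos²(132° − 102°) = 0.329 I₀ · cos²(30°) = 0.2467 I₀.
I₃ = I₂ cos²(162° − 132°) = 0.2467 I₀ · cos²(30°) = 0.1851 I₀.
After rotation:
I₁ = I₀ cos²(102° − 47°) = I₀ cos²(55°) = 0.329 I₀.
I₂ = I₁ cos²(132° − 102°) = 0.329 I₀ · cos²(30°) = 0.2467 I₀.
I₃ = I₂ cos²(208° − 132°) = 0.2467 I₀ · cos²(76°) = 0.01444 I₀.
Ratio = 0.01444 / 0.1851 = 0.07803.

I_new/I_old ≈ 0.0780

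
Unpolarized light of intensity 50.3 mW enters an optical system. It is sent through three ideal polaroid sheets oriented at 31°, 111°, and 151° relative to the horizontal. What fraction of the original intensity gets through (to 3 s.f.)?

I/I₀ ≈ 0.00885

Unpolarized light through the first polarizer → I₁ = 50.3 mW/2 = 25.15 mW, polarized at 31°.
I₂ = I₁ · cos²(80°) = 25.15 · 0.03015 = 0.7584 mW.
I₃ = I₂ · cos²(40°) = 0.7584 · 0.5868 = 0.445 mW.
Transmitted fraction = 0.008847.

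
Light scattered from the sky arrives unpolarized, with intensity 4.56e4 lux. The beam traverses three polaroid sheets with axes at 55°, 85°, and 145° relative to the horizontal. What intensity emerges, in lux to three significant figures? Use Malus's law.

Unpolarized light through the first polarizer → I₁ = 4.56e4 lux/2 = 2.28e+04 lux, polarized at 55°.
I₂ = I₁ · cos²(30°) = 2.28e+04 · 0.75 = 1.71e+04 lux.
I₃ = I₂ · cos²(60°) = 1.71e+04 · 0.25 = 4275 lux.

I ≈ 4280 lux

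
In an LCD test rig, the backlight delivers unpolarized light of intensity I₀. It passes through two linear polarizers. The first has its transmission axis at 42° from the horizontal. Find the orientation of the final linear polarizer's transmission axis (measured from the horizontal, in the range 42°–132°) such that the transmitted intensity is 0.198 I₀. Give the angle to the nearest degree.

θ ≈ 93°

Unpolarized light through the first polarizer → I₁ = ½ I₀, now polarized at 42°.
Need I₂/I₀ = 0.198, so cos²(θ − 42°) = 0.198 / 0.5 = 0.396.
θ − 42° = arccos(√0.396) = 51.0°, giving θ ≈ 42 + 51.0 = 93.0°.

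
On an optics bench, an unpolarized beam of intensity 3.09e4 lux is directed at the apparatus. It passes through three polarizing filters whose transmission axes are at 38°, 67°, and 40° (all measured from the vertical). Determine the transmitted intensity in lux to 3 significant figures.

I ≈ 9380 lux

Unpolarized light through the first polarizer → I₁ = 3.09e4 lux/2 = 1.545e+04 lux, polarized at 38°.
I₂ = I₁ · cos²(29°) = 1.545e+04 · 0.765 = 1.182e+04 lux.
I₃ = I₂ · cos²(27°) = 1.182e+04 · 0.7939 = 9383 lux.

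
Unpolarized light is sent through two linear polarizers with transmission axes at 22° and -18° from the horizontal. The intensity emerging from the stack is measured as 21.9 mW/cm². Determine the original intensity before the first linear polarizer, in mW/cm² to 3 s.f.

Unpolarized light through the first polarizer → I₁ = ½ I₀, now polarized at 22°.
I₂ = I₁ cos²(-18° − 22°) = 0.5 I₀ · cos²(40°) = 0.2934 I₀.
So 21.9 mW/cm² = 0.2934 I₀, giving I₀ = 21.9/0.2934 = 74.64 mW/cm².

I₀ ≈ 74.6 mW/cm²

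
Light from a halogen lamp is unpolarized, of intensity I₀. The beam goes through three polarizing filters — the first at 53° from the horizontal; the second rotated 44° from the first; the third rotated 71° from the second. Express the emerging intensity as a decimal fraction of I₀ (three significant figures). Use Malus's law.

≈ 0.0274 I₀

Unpolarized light through the first polarizer → I₁ = ½ I₀, now polarized at 53°.
I₂ = I₁ cos²(44°) = 0.5 · 0.5174 I₀ = 0.2587 I₀.
I₃ = I₂ cos²(71°) = 0.2587 · 0.106 I₀ = 0.02742 I₀.
Transmitted fraction = 0.02742.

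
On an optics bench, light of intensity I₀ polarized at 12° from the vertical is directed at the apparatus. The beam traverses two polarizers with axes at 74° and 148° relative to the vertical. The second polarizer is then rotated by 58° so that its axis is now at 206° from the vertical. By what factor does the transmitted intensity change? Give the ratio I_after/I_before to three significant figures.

Before rotation:
I₁ = I₀ cos²(74° − 12°) = I₀ cos²(62°) = 0.2204 I₀.
I₂ = I₁ cos²(148° − 74°) = 0.2204 I₀ · cos²(74°) = 0.01675 I₀.
After rotation:
I₁ = I₀ cos²(74° − 12°) = I₀ cos²(62°) = 0.2204 I₀.
Angle between axes 1 and 2: 48°. I₂ = 0.2204 I₀ · cos²(48°) = 0.09868 I₀.
Ratio = 0.09868 / 0.01675 = 5.893.

I_new/I_old ≈ 5.89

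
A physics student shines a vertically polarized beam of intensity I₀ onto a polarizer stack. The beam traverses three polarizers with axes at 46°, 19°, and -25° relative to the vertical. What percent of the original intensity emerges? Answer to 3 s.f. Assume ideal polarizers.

≈ 19.8%

By Malus's law, I₁ = I₀ cos²(46° − 0°) = I₀ cos²(46°) = 0.4826 I₀.
I₂ = I₁ cos²(19° − 46°) = 0.4826 I₀ · cos²(27°) = 0.3831 I₀.
I₃ = I₂ cos²(-25° − 19°) = 0.3831 I₀ · cos²(44°) = 0.1982 I₀.
That is 19.82% of the incident intensity.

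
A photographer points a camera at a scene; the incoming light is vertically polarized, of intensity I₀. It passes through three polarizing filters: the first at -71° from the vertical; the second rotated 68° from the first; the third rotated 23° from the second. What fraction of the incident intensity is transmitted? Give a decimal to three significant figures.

I₁ = I₀ cos²(-71° − 0°) = I₀ cos²(71°) = 0.106 I₀.
I₂ = I₁ cos²(68°) = 0.106 · 0.1403 I₀ = 0.01487 I₀.
I₃ = I₂ cos²(23°) = 0.01487 · 0.8473 I₀ = 0.0126 I₀.
Transmitted fraction = 0.0126.

≈ 0.0126 I₀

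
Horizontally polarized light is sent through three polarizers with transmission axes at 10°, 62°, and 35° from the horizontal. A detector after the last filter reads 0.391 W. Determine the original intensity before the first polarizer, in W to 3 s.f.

I₁ = I₀ cos²(10° − 0°) = I₀ cos²(10°) = 0.9698 I₀.
I₂ = I₁ cos²(62° − 10°) = 0.9698 I₀ · cos²(52°) = 0.3676 I₀.
I₃ = I₂ cos²(35° − 62°) = 0.3676 I₀ · cos²(27°) = 0.2918 I₀.
So 0.391 W = 0.2918 I₀, giving I₀ = 0.391/0.2918 = 1.34 W.

I₀ ≈ 1.34 W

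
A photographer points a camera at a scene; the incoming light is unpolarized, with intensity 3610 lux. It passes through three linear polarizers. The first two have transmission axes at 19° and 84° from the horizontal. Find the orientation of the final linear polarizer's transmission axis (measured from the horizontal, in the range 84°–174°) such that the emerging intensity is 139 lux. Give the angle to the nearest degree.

θ ≈ 133°

Unpolarized light through the first polarizer → I₁ = ½ I₀, now polarized at 19°.
I₂ = I₁ cos²(84° − 19°) = 0.5 I₀ · cos²(65°) = 0.0893 I₀.
Target fraction: 139 / 3610 lux = 0.0385 of I₀.
Need I₃/I₀ = 0.0385, so cos²(θ − 84°) = 0.0385 / 0.0893 = 0.4312.
θ − 84° = arccos(√0.4312) = 49.0°, giving θ ≈ 84 + 49.0 = 133.0°.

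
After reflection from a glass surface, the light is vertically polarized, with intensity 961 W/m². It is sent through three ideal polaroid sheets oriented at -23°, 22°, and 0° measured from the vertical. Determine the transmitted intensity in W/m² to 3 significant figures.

I₁ = 961 W/m² · cos²(23°) = 814.3 W/m².
I₂ = I₁ · cos²(45°) = 814.3 · 0.5 = 407.1 W/m².
I₃ = I₂ · cos²(22°) = 407.1 · 0.8597 = 350 W/m².

I ≈ 350 W/m²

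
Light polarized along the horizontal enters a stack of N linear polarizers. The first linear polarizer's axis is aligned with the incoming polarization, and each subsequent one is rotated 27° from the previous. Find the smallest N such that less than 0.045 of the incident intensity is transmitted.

N = 15

First polarizer is aligned with the polarization: full transmission.
Each further stage multiplies by cos²(27°) = 0.7939.
After N polarizers: T = 0.7939^(N−1). Require T < 0.045 ⇒ N−1 > ln(0.045)/ln(0.7939) = 13.44, so N−1 ≥ 14 and N = 15.
Check: N=15 gives T = 0.03951 < 0.045; N=14 gives T = 0.04976.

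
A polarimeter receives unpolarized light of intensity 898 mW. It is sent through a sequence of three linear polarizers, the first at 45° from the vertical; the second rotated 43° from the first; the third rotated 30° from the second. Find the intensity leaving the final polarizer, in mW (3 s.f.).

I ≈ 180 mW

Unpolarized light through the first polarizer → I₁ = 898 mW/2 = 449 mW, polarized at 45°.
I₂ = I₁ · cos²(43°) = 449 · 0.5349 = 240.2 mW.
I₃ = I₂ · cos²(30°) = 240.2 · 0.75 = 180.1 mW.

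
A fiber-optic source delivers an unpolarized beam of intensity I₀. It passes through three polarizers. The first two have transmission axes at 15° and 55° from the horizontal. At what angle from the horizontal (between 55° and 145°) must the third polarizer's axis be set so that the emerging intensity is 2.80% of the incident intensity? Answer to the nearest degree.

θ ≈ 127°

Unpolarized light through the first polarizer → I₁ = ½ I₀, now polarized at 15°.
I₂ = I₁ cos²(55° − 15°) = 0.5 I₀ · cos²(40°) = 0.2934 I₀.
Need I₃/I₀ = 0.028, so cos²(θ − 55°) = 0.028 / 0.2934 = 0.09543.
θ − 55° = arccos(√0.09543) = 72.0°, giving θ ≈ 55 + 72.0 = 127.0°.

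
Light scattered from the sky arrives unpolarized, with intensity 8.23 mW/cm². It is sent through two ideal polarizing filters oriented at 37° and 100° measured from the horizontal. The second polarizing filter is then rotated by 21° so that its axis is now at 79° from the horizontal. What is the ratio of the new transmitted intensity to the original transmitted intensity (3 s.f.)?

Before rotation:
Unpolarized light through the first polarizer → I₁ = ½ I₀, now polarized at 37°.
I₂ = I₁ cos²(100° − 37°) = 0.5 I₀ · cos²(63°) = 0.1031 I₀.
After rotation:
Unpolarized light through the first polarizer → I₁ = ½ I₀, now polarized at 37°.
I₂ = I₁ cos²(79° − 37°) = 0.5 I₀ · cos²(42°) = 0.2761 I₀.
Ratio = 0.2761 / 0.1031 = 2.679.

I_new/I_old ≈ 2.68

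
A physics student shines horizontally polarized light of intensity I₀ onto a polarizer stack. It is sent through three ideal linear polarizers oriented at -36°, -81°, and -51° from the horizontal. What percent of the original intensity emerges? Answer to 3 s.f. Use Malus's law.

≈ 24.5%

By Malus's law, I₁ = I₀ cos²(-36° − 0°) = I₀ cos²(36°) = 0.6545 I₀.
I₂ = I₁ cos²(-81° + 36°) = 0.6545 I₀ · cos²(45°) = 0.3273 I₀.
I₃ = I₂ cos²(-51° + 81°) = 0.3273 I₀ · cos²(30°) = 0.2454 I₀.
That is 24.54% of the incident intensity.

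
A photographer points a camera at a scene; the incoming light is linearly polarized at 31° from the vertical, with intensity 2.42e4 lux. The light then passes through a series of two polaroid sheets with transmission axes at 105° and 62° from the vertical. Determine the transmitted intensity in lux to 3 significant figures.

I ≈ 983 lux

By Malus's law, I₁ = 2.42e4 lux · cos²(74°) = 1839 lux.
I₂ = I₁ · cos²(43°) = 1839 · 0.5349 = 983.4 lux.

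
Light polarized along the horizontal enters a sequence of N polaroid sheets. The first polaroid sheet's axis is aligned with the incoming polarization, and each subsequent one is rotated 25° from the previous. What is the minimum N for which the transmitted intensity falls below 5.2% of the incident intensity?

First polarizer is aligned with the polarization: full transmission.
Each further stage multiplies by cos²(25°) = 0.8214.
After N polarizers: T = 0.8214^(N−1). Require T < 0.052 ⇒ N−1 > ln(0.052)/ln(0.8214) = 15.03, so N−1 ≥ 16 and N = 17.
Check: N=17 gives T = 0.04294 < 0.052; N=16 gives T = 0.05227.

N = 17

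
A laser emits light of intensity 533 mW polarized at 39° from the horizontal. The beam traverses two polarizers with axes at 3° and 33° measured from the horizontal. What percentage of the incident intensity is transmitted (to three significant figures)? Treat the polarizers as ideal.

≈ 49.1%

I₁ = 533 mW · cos²(36°) = 348.9 mW.
I₂ = I₁ · cos²(30°) = 348.9 · 0.75 = 261.6 mW.
That is 49.09% of the incident intensity.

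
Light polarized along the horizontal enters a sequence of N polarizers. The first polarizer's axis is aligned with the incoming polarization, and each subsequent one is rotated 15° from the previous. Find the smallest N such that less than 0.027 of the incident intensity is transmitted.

N = 54

First polarizer is aligned with the polarization: full transmission.
Each further stage multiplies by cos²(15°) = 0.933.
After N polarizers: T = 0.933^(N−1). Require T < 0.027 ⇒ N−1 > ln(0.027)/ln(0.933) = 52.09, so N−1 ≥ 53 and N = 54.
Check: N=54 gives T = 0.02535 < 0.027; N=53 gives T = 0.02717.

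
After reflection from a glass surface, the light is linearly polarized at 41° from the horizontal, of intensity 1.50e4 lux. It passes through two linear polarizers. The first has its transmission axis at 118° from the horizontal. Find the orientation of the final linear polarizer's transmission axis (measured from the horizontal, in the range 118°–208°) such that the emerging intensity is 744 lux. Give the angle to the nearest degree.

θ ≈ 126°

I₁ = I₀ cos²(118° − 41°) = I₀ cos²(77°) = 0.0506 I₀.
Target fraction: 744 / 1.50e4 lux = 0.0496 of I₀.
Need I₂/I₀ = 0.0496, so cos²(θ − 118°) = 0.0496 / 0.0506 = 0.9802.
θ − 118° = arccos(√0.9802) = 8.1°, giving θ ≈ 118 + 8.1 = 126.1°.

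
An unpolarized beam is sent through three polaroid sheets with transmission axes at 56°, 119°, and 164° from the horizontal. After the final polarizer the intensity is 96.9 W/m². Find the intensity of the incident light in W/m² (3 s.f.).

I₀ ≈ 1880 W/m²

Unpolarized light through the first polarizer → I₁ = ½ I₀, now polarized at 56°.
I₂ = I₁ cos²(119° − 56°) = 0.5 I₀ · cos²(63°) = 0.1031 I₀.
I₃ = I₂ cos²(164° − 119°) = 0.1031 I₀ · cos²(45°) = 0.05153 I₀.
So 96.9 W/m² = 0.05153 I₀, giving I₀ = 96.9/0.05153 = 1881 W/m².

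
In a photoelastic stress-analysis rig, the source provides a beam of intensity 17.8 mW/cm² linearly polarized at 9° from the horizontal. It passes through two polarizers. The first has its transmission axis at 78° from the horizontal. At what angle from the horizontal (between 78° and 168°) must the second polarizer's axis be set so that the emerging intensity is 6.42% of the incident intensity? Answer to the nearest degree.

θ ≈ 123°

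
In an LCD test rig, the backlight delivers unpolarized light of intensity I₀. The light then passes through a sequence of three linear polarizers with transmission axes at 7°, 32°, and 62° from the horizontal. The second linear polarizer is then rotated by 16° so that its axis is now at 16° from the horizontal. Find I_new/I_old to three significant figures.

I_new/I_old ≈ 0.764

Before rotation:
Unpolarized light through the first polarizer → I₁ = ½ I₀, now polarized at 7°.
I₂ = I₁ cos²(32° − 7°) = 0.5 I₀ · cos²(25°) = 0.4107 I₀.
I₃ = I₂ cos²(62° − 32°) = 0.4107 I₀ · cos²(30°) = 0.308 I₀.
After rotation:
Unpolarized light through the first polarizer → I₁ = ½ I₀, now polarized at 7°.
I₂ = I₁ cos²(16° − 7°) = 0.5 I₀ · cos²(9°) = 0.4878 I₀.
I₃ = I₂ cos²(62° − 16°) = 0.4878 I₀ · cos²(46°) = 0.2354 I₀.
Ratio = 0.2354 / 0.308 = 0.7641.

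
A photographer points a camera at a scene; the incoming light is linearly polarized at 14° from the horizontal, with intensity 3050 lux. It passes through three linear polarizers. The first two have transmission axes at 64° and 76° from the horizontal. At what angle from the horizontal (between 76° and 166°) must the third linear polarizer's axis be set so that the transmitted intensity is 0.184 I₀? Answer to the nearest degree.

I₁ = I₀ cos²(64° − 14°) = I₀ cos²(50°) = 0.4132 I₀.
I₂ = I₁ cos²(76° − 64°) = 0.4132 I₀ · cos²(12°) = 0.3953 I₀.
Need I₃/I₀ = 0.184, so cos²(θ − 76°) = 0.184 / 0.3953 = 0.4655.
θ − 76° = arccos(√0.4655) = 47.0°, giving θ ≈ 76 + 47.0 = 123.0°.

θ ≈ 123°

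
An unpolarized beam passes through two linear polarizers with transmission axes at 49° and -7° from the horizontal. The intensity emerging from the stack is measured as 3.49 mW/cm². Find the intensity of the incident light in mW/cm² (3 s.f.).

Unpolarized light through the first polarizer → I₁ = ½ I₀, now polarized at 49°.
I₂ = I₁ cos²(-7° − 49°) = 0.5 I₀ · cos²(56°) = 0.1563 I₀.
So 3.49 mW/cm² = 0.1563 I₀, giving I₀ = 3.49/0.1563 = 22.32 mW/cm².

I₀ ≈ 22.3 mW/cm²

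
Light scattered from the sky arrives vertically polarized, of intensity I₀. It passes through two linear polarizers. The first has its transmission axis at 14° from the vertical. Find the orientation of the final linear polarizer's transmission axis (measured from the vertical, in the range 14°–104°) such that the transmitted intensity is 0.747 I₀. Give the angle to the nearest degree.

By Malus's law, I₁ = I₀ cos²(14° − 0°) = I₀ cos²(14°) = 0.9415 I₀.
Need I₂/I₀ = 0.747, so cos²(θ − 14°) = 0.747 / 0.9415 = 0.7934.
θ − 14° = arccos(√0.7934) = 27.0°, giving θ ≈ 14 + 27.0 = 41.0°.

θ ≈ 41°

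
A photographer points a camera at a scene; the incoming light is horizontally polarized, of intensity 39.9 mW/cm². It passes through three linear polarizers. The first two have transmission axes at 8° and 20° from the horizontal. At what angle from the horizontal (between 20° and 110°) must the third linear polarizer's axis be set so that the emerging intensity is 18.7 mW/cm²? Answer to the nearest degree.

θ ≈ 65°

I₁ = I₀ cos²(8° − 0°) = I₀ cos²(8°) = 0.9806 I₀.
I₂ = I₁ cos²(20° − 8°) = 0.9806 I₀ · cos²(12°) = 0.9382 I₀.
Target fraction: 18.7 / 39.9 mW/cm² = 0.4687 of I₀.
Need I₃/I₀ = 0.4687, so cos²(θ − 20°) = 0.4687 / 0.9382 = 0.4995.
θ − 20° = arccos(√0.4995) = 45.0°, giving θ ≈ 20 + 45.0 = 65.0°.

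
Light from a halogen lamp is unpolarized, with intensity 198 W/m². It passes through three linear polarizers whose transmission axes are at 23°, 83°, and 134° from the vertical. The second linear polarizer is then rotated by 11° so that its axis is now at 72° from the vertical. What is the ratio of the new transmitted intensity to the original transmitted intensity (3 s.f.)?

I_new/I_old ≈ 0.958

Before rotation:
Unpolarized light through the first polarizer → I₁ = ½ I₀, now polarized at 23°.
I₂ = I₁ cos²(83° − 23°) = 0.5 I₀ · cos²(60°) = 0.125 I₀.
I₃ = I₂ cos²(134° − 83°) = 0.125 I₀ · cos²(51°) = 0.04951 I₀.
After rotation:
Unpolarized light through the first polarizer → I₁ = ½ I₀, now polarized at 23°.
I₂ = I₁ cos²(72° − 23°) = 0.5 I₀ · cos²(49°) = 0.2152 I₀.
I₃ = I₂ cos²(134° − 72°) = 0.2152 I₀ · cos²(62°) = 0.04743 I₀.
Ratio = 0.04743 / 0.04951 = 0.9581.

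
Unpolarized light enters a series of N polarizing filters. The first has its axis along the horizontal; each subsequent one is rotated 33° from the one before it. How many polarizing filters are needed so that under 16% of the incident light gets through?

N = 5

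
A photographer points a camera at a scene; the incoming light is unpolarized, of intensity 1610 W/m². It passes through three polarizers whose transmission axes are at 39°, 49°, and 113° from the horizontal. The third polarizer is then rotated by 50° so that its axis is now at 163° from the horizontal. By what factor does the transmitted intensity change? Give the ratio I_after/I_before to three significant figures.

Before rotation:
Unpolarized light through the first polarizer → I₁ = ½ I₀, now polarized at 39°.
I₂ = I₁ cos²(49° − 39°) = 0.5 I₀ · cos²(10°) = 0.4849 I₀.
I₃ = I₂ cos²(113° − 49°) = 0.4849 I₀ · cos²(64°) = 0.09319 I₀.
After rotation:
Unpolarized light through the first polarizer → I₁ = ½ I₀, now polarized at 39°.
I₂ = I₁ cos²(49° − 39°) = 0.5 I₀ · cos²(10°) = 0.4849 I₀.
Angle between axes 2 and 3: 66°. I₃ = 0.4849 I₀ · cos²(66°) = 0.08022 I₀.
Ratio = 0.08022 / 0.09319 = 0.8609.

I_new/I_old ≈ 0.861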